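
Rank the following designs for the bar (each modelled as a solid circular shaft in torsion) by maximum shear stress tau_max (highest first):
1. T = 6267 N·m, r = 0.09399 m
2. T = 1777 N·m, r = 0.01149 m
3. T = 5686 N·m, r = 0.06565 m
Model: a solid circular shaft in torsion, so tau_max = (2·T) / (π·r^3) (SI units).
  Case 1: tau_max = (2 × 6267) / (π × 0.09399^3) = 4.805 × 10⁶ Pa = 4.805 MPa
  Case 2: tau_max = (2 × 1777) / (π × 0.01149^3) = 7.458 × 10⁸ Pa = 745.8 MPa
  Case 3: tau_max = (2 × 5686) / (π × 0.06565^3) = 1.279 × 10⁷ Pa = 12.79 MPa
Ordering: 745.8 MPa (case 2) > 12.79 MPa (case 3) > 4.805 MPa (case 1)
Final answer: 2, 3, 1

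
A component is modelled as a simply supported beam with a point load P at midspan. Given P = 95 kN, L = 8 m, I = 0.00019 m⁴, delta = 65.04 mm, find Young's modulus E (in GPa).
Model: a simply supported beam with a point load P at midspan, so delta = (P·L^3) / (48·E·I).
Solve for E: E = (P·L^3) / (48·delta·I).
Convert to SI units:
  P = 95 kN = 95000 N
  delta = 65.04 mm = 0.06504 m
Substitute:
  E = (95000 × 8^3) / (48 × 0.06504 × 0.00019)
  E = 8.2 × 10¹⁰ Pa
Convert: E = 8.2 × 10¹⁰ Pa = 82 GPa
Final answer: E = 82 GPa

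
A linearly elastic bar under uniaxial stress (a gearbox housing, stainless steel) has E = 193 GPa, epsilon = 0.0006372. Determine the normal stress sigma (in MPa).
Model: a linearly elastic bar under uniaxial stress, so sigma = E·epsilon.
Convert to SI units:
  E = 193 GPa = 1.93 × 10¹¹ Pa
Substitute:
  sigma = (1.93 × 10¹¹) × 0.0006372
  sigma = 1.23 × 10⁸ Pa
Convert: sigma = 1.23 × 10⁸ Pa = 123 MPa
Final answer: sigma = 123 MPa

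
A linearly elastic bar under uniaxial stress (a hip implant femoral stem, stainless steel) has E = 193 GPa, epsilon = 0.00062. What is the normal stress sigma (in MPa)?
Model: a linearly elastic bar under uniaxial stress, so sigma = E·epsilon.
Convert to SI units:
  E = 193 GPa = 1.93 × 10¹¹ Pa
Substitute:
  sigma = (1.93 × 10¹¹) × 0.00062
  sigma = 1.197 × 10⁸ Pa
Convert: sigma = 1.197 × 10⁸ Pa = 119.7 MPa
Final answer: sigma = 119.7 MPa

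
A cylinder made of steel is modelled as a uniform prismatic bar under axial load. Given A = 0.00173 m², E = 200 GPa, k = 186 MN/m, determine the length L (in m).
Model: a uniform prismatic bar under axial load, so k = (A·E) / L.
Solve for L: L = (A·E) / k.
Convert to SI units:
  E = 200 GPa = 2 × 10¹¹ Pa
  k = 186 MN/m = 1.86 × 10⁸ N/m
Substitute:
  L = (0.00173 × (2 × 10¹¹)) / (1.86 × 10⁸)
  L = 1.86 m
Final answer: L = 1.86 m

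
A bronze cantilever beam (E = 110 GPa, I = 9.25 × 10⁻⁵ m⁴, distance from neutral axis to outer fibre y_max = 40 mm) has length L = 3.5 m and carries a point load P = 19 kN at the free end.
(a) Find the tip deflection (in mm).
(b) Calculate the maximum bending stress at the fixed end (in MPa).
(a) Tip deflection of a cantilever with an end point load: δ = P·L^3 / (3·E·I). Convert P = 19 kN = 19000 N, E = 110 GPa = 1.1 × 10¹¹ Pa.
  δ = (19000 × 3.5^3) / (3 × (1.1 × 10¹¹) × (9.25 × 10⁻⁵)) = 0.02669 m = 26.69 mm
(b) Maximum bending moment at the fixed end: M = P·L = 19000 × 3.5 = 66500 N·m. Convert y_max = 40 mm = 0.04 m.
  σ = M·y_max / I = (66500 × 0.04) / (9.25 × 10⁻⁵) = 2.876 × 10⁷ Pa = 28.76 MPa
Final answer: (a) δ = 26.69 mm, (b) σ = 28.76 MPa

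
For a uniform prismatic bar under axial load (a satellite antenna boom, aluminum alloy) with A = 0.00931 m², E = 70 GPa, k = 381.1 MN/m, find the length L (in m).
Model: a uniform prismatic bar under axial load, so k = (A·E) / L.
Solve for L: L = (A·E) / k.
Convert to SI units:
  E = 70 GPa = 7 × 10¹⁰ Pa
  k = 381.1 MN/m = 3.811 × 10⁸ N/m
Substitute:
  L = (0.00931 × (7 × 10¹⁰)) / (3.811 × 10⁸)
  L = 1.71 m
Final answer: L = 1.71 m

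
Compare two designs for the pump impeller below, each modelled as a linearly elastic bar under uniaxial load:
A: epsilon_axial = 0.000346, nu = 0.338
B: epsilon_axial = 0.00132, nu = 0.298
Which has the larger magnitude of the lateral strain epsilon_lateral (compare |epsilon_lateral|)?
Model: a linearly elastic bar under uniaxial load, so epsilon_lateral = -nu·epsilon_axial (SI units).
  A: epsilon_lateral = -(0.338 × 0.000346) = -0.0001169
  B: epsilon_lateral = -(0.298 × 0.00132) = -0.0003934
|epsilon_lateral|: A = 0.0001169, B = 0.0003934, so B is larger in magnitude.
Final answer: B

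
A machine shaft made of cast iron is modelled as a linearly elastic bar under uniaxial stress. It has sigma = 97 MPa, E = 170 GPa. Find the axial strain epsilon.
Model: a linearly elastic bar under uniaxial stress, so epsilon = sigma / E.
Convert to SI units:
  sigma = 97 MPa = 9.7 × 10⁷ Pa
  E = 170 GPa = 1.7 × 10¹¹ Pa
Substitute:
  epsilon = (9.7 × 10⁷) / (1.7 × 10¹¹)
  epsilon = 0.0005706
Final answer: epsilon = 0.0005706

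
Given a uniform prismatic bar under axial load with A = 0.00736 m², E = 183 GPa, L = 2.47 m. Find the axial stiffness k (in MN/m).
Model: a uniform prismatic bar under axial load, so k = (A·E) / L.
Convert to SI units:
  E = 183 GPa = 1.83 × 10¹¹ Pa
Substitute:
  k = (0.00736 × (1.83 × 10¹¹)) / 2.47
  k = 5.453 × 10⁸ N/m
Convert: k = 5.453 × 10⁸ N/m = 545.3 MN/m
Final answer: k = 545.3 MN/m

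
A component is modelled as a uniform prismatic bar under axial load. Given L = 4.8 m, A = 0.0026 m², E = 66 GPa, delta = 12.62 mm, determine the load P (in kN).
Model: a uniform prismatic bar under axial load, so delta = (P·L) / (A·E).
Solve for P: P = (delta·A·E) / L.
Convert to SI units:
  E = 66 GPa = 6.6 × 10¹⁰ Pa
  delta = 12.62 mm = 0.01262 m
Substitute:
  P = (0.01262 × 0.0026 × (6.6 × 10¹⁰)) / 4.8
  P = 451200 N
Convert: P = 451200 N = 451.2 kN
Final answer: P = 451.2 kN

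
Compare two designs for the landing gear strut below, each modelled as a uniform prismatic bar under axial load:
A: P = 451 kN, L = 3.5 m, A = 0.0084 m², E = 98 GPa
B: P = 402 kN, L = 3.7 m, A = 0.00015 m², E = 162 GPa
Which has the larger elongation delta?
Model: a uniform prismatic bar under axial load, so delta = (P·L) / (A·E) (SI units).
  A: delta = (451000 × 3.5) / (0.0084 × (9.8 × 10¹⁰)) = 0.001918 m = 1.918 mm
  B: delta = (402000 × 3.7) / (0.00015 × (1.62 × 10¹¹)) = 0.06121 m = 61.21 mm
61.21 mm > 1.918 mm, so B is larger.
Final answer: B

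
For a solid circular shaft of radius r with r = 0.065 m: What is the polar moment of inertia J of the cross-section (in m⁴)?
Model: a solid circular shaft of radius r, so J = (π·r^4) / 2.
Substitute:
  J = (π × 0.065^4) / 2
  J = 2.804 × 10⁻⁵ m⁴
Final answer: J = 2.804 × 10⁻⁵ m⁴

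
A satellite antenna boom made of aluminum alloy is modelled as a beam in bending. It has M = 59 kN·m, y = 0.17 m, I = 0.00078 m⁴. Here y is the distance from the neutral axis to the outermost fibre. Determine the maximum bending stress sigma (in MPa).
Model: a beam in bending, so sigma = (M·y) / I.
Convert to SI units:
  M = 59 kN·m = 59000 N·m
Substitute:
  sigma = (59000 × 0.17) / 0.00078
  sigma = 1.286 × 10⁷ Pa
Convert: sigma = 1.286 × 10⁷ Pa = 12.86 MPa
Final answer: sigma = 12.86 MPa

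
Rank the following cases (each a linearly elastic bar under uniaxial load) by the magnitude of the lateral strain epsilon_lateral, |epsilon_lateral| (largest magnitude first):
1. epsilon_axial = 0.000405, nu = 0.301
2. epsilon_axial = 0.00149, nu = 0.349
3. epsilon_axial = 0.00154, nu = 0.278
Model: a linearly elastic bar under uniaxial load, so epsilon_lateral = -nu·epsilon_axial (SI units).
  Case 1: epsilon_lateral = -(0.301 × 0.000405) = -0.0001219
  Case 2: epsilon_lateral = -(0.349 × 0.00149) = -0.00052
  Case 3: epsilon_lateral = -(0.278 × 0.00154) = -0.0004281
Ordering by |epsilon_lateral|: 0.00052 (case 2) > 0.0004281 (case 3) > 0.0001219 (case 1)
Final answer: 2, 3, 1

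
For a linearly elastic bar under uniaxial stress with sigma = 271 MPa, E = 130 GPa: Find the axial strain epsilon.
Model: a linearly elastic bar under uniaxial stress, so epsilon = sigma / E.
Convert to SI units:
  sigma = 271 MPa = 2.71 × 10⁸ Pa
  E = 130 GPa = 1.3 × 10¹¹ Pa
Substitute:
  epsilon = (2.71 × 10⁸) / (1.3 × 10¹¹)
  epsilon = 0.002085
Final answer: epsilon = 0.002085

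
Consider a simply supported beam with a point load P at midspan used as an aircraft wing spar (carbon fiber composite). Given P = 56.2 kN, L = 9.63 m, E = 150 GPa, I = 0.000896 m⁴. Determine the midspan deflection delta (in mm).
Model: a simply supported beam with a point load P at midspan, so delta = (P·L^3) / (48·E·I).
Convert to SI units:
  P = 56.2 kN = 56200 N
  E = 150 GPa = 1.5 × 10¹¹ Pa
Substitute:
  delta = (56200 × 9.63^3) / (48 × (1.5 × 10¹¹) × 0.000896)
  delta = 0.00778 m
Convert: delta = 0.00778 m = 7.78 mm
Final answer: delta = 7.78 mm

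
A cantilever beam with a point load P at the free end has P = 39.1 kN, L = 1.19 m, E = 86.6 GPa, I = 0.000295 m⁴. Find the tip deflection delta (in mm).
Model: a cantilever beam with a point load P at the free end, so delta = (P·L^3) / (3·E·I).
Convert to SI units:
  P = 39.1 kN = 39100 N
  E = 86.6 GPa = 8.66 × 10¹⁰ Pa
Substitute:
  delta = (39100 × 1.19^3) / (3 × (8.66 × 10¹⁰) × 0.000295)
  delta = 0.0008597 m
Convert: delta = 0.0008597 m = 0.8597 mm
Final answer: delta = 0.8597 mm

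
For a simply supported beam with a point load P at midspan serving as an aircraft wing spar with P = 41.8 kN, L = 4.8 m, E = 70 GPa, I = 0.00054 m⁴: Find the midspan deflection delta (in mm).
Model: a simply supported beam with a point load P at midspan, so delta = (P·L^3) / (48·E·I).
Convert to SI units:
  P = 41.8 kN = 41800 N
  E = 70 GPa = 7 × 10¹⁰ Pa
Substitute:
  delta = (41800 × 4.8^3) / (48 × (7 × 10¹⁰) × 0.00054)
  delta = 0.002548 m
Convert: delta = 0.002548 m = 2.548 mm
Final answer: delta = 2.548 mm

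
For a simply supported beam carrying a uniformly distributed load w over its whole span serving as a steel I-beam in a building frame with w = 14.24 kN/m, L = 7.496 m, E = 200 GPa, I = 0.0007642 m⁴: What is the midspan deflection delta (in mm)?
Model: a simply supported beam carrying a uniformly distributed load w over its whole span, so delta = (5·w·L^4) / (384·E·I).
Convert to SI units:
  w = 14.24 kN/m = 14240 N/m
  E = 200 GPa = 2 × 10¹¹ Pa
Substitute:
  delta = (5 × 14240 × 7.496^4) / (384 × (2 × 10¹¹) × 0.0007642)
  delta = 0.00383 m
Convert: delta = 0.00383 m = 3.83 mm
Final answer: delta = 3.83 mm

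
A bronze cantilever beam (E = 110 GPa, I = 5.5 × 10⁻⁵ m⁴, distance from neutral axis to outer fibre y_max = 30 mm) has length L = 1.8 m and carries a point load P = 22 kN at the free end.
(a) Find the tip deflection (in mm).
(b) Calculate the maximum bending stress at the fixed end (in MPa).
(a) Tip deflection of a cantilever with an end point load: δ = P·L^3 / (3·E·I). Convert P = 22 kN = 22000 N, E = 110 GPa = 1.1 × 10¹¹ Pa.
  δ = (22000 × 1.8^3) / (3 × (1.1 × 10¹¹) × (5.5 × 10⁻⁵)) = 0.007069 m = 7.069 mm
(b) Maximum bending moment at the fixed end: M = P·L = 22000 × 1.8 = 39600 N·m. Convert y_max = 30 mm = 0.03 m.
  σ = M·y_max / I = (39600 × 0.03) / (5.5 × 10⁻⁵) = 2.16 × 10⁷ Pa = 21.6 MPa
Final answer: (a) δ = 7.069 mm, (b) σ = 21.6 MPa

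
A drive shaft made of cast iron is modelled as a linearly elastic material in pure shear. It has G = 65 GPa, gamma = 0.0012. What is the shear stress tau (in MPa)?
Model: a linearly elastic material in pure shear, so tau = G·gamma.
Convert to SI units:
  G = 65 GPa = 6.5 × 10¹⁰ Pa
Substitute:
  tau = (6.5 × 10¹⁰) × 0.0012
  tau = 7.8 × 10⁷ Pa
Convert: tau = 7.8 × 10⁷ Pa = 78 MPa
Final answer: tau = 78 MPa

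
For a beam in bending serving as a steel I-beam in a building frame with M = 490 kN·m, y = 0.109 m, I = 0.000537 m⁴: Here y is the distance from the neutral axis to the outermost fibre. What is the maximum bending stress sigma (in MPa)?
Model: a beam in bending, so sigma = (M·y) / I.
Convert to SI units:
  M = 490 kN·m = 490000 N·m
Substitute:
  sigma = (490000 × 0.109) / 0.000537
  sigma = 9.946 × 10⁷ Pa
Convert: sigma = 9.946 × 10⁷ Pa = 99.46 MPa
Final answer: sigma = 99.46 MPa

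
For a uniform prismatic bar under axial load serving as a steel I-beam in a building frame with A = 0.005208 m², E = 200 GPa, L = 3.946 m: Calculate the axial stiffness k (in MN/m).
Model: a uniform prismatic bar under axial load, so k = (A·E) / L.
Convert to SI units:
  E = 200 GPa = 2 × 10¹¹ Pa
Substitute:
  k = (0.005208 × (2 × 10¹¹)) / 3.946
  k = 2.64 × 10⁸ N/m
Convert: k = 2.64 × 10⁸ N/m = 264 MN/m
Final answer: k = 264 MN/m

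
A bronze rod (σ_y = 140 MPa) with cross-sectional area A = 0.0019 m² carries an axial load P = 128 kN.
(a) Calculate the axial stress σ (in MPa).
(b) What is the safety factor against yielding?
(a) Axial stress σ = P/A. Convert P = 128 kN = 128000 N.
  σ = 128000 / 0.0019 = 6.737 × 10⁷ Pa = 67.37 MPa
(b) Safety factor SF = σ_y/σ = 140 / 67.37 = 2.078
Final answer: (a) σ = 67.37 MPa, (b) SF = 2.078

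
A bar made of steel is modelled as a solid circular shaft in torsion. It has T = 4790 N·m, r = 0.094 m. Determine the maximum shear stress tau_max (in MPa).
Model: a solid circular shaft in torsion, so tau_max = (2·T) / (π·r^3).
Substitute:
  tau_max = (2 × 4790) / (π × 0.094^3)
  tau_max = 3.671 × 10⁶ Pa
Convert: tau_max = 3.671 × 10⁶ Pa = 3.671 MPa
Final answer: tau_max = 3.671 MPa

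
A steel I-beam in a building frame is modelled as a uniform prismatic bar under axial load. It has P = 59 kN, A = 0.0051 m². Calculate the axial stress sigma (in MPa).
Model: a uniform prismatic bar under axial load, so sigma = P / A.
Convert to SI units:
  P = 59 kN = 59000 N
Substitute:
  sigma = 59000 / 0.0051
  sigma = 1.157 × 10⁷ Pa
Convert: sigma = 1.157 × 10⁷ Pa = 11.57 MPa
Final answer: sigma = 11.57 MPa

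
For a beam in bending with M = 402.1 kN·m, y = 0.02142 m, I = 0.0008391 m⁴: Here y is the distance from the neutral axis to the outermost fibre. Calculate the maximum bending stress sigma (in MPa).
Model: a beam in bending, so sigma = (M·y) / I.
Convert to SI units:
  M = 402.1 kN·m = 402100 N·m
Substitute:
  sigma = (402100 × 0.02142) / 0.0008391
  sigma = 1.026 × 10⁷ Pa
Convert: sigma = 1.026 × 10⁷ Pa = 10.26 MPa
Final answer: sigma = 10.26 MPa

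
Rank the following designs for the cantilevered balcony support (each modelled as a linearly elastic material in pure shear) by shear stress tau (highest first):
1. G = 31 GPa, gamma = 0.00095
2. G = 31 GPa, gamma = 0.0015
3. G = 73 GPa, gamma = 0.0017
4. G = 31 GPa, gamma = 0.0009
Model: a linearly elastic material in pure shear, so tau = G·gamma (SI units).
  Case 1: tau = (3.1 × 10¹⁰) × 0.00095 = 2.945 × 10⁷ Pa = 29.45 MPa
  Case 2: tau = (3.1 × 10¹⁰) × 0.0015 = 4.65 × 10⁷ Pa = 46.5 MPa
  Case 3: tau = (7.3 × 10¹⁰) × 0.0017 = 1.241 × 10⁸ Pa = 124.1 MPa
  Case 4: tau = (3.1 × 10¹⁰) × 0.0009 = 2.79 × 10⁷ Pa = 27.9 MPa
Ordering: 124.1 MPa (case 3) > 46.5 MPa (case 2) > 29.45 MPa (case 1) > 27.9 MPa (case 4)
Final answer: 3, 2, 1, 4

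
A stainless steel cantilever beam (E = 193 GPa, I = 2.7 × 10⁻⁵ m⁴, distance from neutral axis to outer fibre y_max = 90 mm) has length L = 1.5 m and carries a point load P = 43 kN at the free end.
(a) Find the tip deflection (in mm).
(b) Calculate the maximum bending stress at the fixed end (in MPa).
(a) Tip deflection of a cantilever with an end point load: δ = P·L^3 / (3·E·I). Convert P = 43 kN = 43000 N, E = 193 GPa = 1.93 × 10¹¹ Pa.
  δ = (43000 × 1.5^3) / (3 × (1.93 × 10¹¹) × (2.7 × 10⁻⁵)) = 0.009283 m = 9.283 mm
(b) Maximum bending moment at the fixed end: M = P·L = 43000 × 1.5 = 64500 N·m. Convert y_max = 90 mm = 0.09 m.
  σ = M·y_max / I = (64500 × 0.09) / (2.7 × 10⁻⁵) = 2.15 × 10⁸ Pa = 215 MPa
Final answer: (a) δ = 9.283 mm, (b) σ = 215 MPa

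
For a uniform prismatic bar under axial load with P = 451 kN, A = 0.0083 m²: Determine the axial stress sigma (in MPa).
Model: a uniform prismatic bar under axial load, so sigma = P / A.
Convert to SI units:
  P = 451 kN = 451000 N
Substitute:
  sigma = 451000 / 0.0083
  sigma = 5.434 × 10⁷ Pa
Convert: sigma = 5.434 × 10⁷ Pa = 54.34 MPa
Final answer: sigma = 54.34 MPa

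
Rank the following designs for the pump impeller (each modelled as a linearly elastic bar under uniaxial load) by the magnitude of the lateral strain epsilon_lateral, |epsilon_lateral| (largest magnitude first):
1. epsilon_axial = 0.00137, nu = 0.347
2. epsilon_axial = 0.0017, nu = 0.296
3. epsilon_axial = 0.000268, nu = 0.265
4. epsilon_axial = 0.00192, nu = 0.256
Model: a linearly elastic bar under uniaxial load, so epsilon_lateral = -nu·epsilon_axial (SI units).
  Case 1: epsilon_lateral = -(0.347 × 0.00137) = -0.0004754
  Case 2: epsilon_lateral = -(0.296 × 0.0017) = -0.0005032
  Case 3: epsilon_lateral = -(0.265 × 0.000268) = -7.102 × 10⁻⁵
  Case 4: epsilon_lateral = -(0.256 × 0.00192) = -0.0004915
Ordering by |epsilon_lateral|: 0.0005032 (case 2) > 0.0004915 (case 4) > 0.0004754 (case 1) > 7.102 × 10⁻⁵ (case 3)
Final answer: 2, 4, 1, 3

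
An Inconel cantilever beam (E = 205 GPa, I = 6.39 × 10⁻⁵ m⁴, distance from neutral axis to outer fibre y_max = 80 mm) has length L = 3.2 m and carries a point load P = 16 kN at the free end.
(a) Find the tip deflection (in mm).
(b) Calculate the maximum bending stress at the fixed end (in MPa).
(a) Tip deflection of a cantilever with an end point load: δ = P·L^3 / (3·E·I). Convert P = 16 kN = 16000 N, E = 205 GPa = 2.05 × 10¹¹ Pa.
  δ = (16000 × 3.2^3) / (3 × (2.05 × 10¹¹) × (6.39 × 10⁻⁵)) = 0.01334 m = 13.34 mm
(b) Maximum bending moment at the fixed end: M = P·L = 16000 × 3.2 = 51200 N·m. Convert y_max = 80 mm = 0.08 m.
  σ = M·y_max / I = (51200 × 0.08) / (6.39 × 10⁻⁵) = 6.41 × 10⁷ Pa = 64.1 MPa
Final answer: (a) δ = 13.34 mm, (b) σ = 64.1 MPa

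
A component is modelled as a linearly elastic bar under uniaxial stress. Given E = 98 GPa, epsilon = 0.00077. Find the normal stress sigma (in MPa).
Model: a linearly elastic bar under uniaxial stress, so sigma = E·epsilon.
Convert to SI units:
  E = 98 GPa = 9.8 × 10¹⁰ Pa
Substitute:
  sigma = (9.8 × 10¹⁰) × 0.00077
  sigma = 7.546 × 10⁷ Pa
Convert: sigma = 7.546 × 10⁷ Pa = 75.46 MPa
Final answer: sigma = 75.46 MPa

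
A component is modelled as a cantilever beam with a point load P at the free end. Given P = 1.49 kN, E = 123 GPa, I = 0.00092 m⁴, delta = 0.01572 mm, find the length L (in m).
Model: a cantilever beam with a point load P at the free end, so delta = (P·L^3) / (3·E·I).
Solve for L: L = ((3·delta·E·I) / P)^(1/3).
Convert to SI units:
  P = 1.49 kN = 1490 N
  E = 123 GPa = 1.23 × 10¹¹ Pa
  delta = 0.01572 mm = 1.572 × 10⁻⁵ m
Substitute:
  L = ((3 × (1.572 × 10⁻⁵) × (1.23 × 10¹¹) × 0.00092) / 1490)^(1/3)
  L = 1.53 m
Final answer: L = 1.53 m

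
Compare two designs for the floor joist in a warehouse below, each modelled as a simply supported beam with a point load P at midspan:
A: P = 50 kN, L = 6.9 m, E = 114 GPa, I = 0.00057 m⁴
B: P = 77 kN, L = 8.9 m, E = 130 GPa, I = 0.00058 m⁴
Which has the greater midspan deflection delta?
Model: a simply supported beam with a point load P at midspan, so delta = (P·L^3) / (48·E·I) (SI units).
  A: delta = (50000 × 6.9^3) / (48 × (1.14 × 10¹¹) × 0.00057) = 0.005266 m = 5.266 mm
  B: delta = (77000 × 8.9^3) / (48 × (1.3 × 10¹¹) × 0.00058) = 0.015 m = 15 mm
15 mm > 5.266 mm, so B is larger.
Final answer: B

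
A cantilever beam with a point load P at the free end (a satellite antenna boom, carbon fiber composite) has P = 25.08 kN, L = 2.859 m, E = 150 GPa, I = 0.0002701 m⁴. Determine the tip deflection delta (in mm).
Model: a cantilever beam with a point load P at the free end, so delta = (P·L^3) / (3·E·I).
Convert to SI units:
  P = 25.08 kN = 25080 N
  E = 150 GPa = 1.5 × 10¹¹ Pa
Substitute:
  delta = (25080 × 2.859^3) / (3 × (1.5 × 10¹¹) × 0.0002701)
  delta = 0.004822 m
Convert: delta = 0.004822 m = 4.822 mm
Final answer: delta = 4.822 mm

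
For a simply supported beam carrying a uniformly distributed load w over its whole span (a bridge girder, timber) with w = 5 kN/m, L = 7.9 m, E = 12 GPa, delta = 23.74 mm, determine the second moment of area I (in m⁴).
Model: a simply supported beam carrying a uniformly distributed load w over its whole span, so delta = (5·w·L^4) / (384·E·I).
Solve for I: I = (5·w·L^4) / (384·delta·E).
Convert to SI units:
  w = 5 kN/m = 5000 N/m
  E = 12 GPa = 1.2 × 10¹⁰ Pa
  delta = 23.74 mm = 0.02374 m
Substitute:
  I = (5 × 5000 × 7.9^4) / (384 × 0.02374 × (1.2 × 10¹⁰))
  I = 0.0008901 m⁴
Final answer: I = 0.0008901 m⁴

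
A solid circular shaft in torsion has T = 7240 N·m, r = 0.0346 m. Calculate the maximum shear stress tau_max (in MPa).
Model: a solid circular shaft in torsion, so tau_max = (2·T) / (π·r^3).
Substitute:
  tau_max = (2 × 7240) / (π × 0.0346^3)
  tau_max = 1.113 × 10⁸ Pa
Convert: tau_max = 1.113 × 10⁸ Pa = 111.3 MPa
Final answer: tau_max = 111.3 MPa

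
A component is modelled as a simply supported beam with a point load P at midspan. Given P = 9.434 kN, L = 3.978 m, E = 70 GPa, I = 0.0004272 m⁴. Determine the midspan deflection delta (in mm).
Model: a simply supported beam with a point load P at midspan, so delta = (P·L^3) / (48·E·I).
Convert to SI units:
  P = 9.434 kN = 9434 N
  E = 70 GPa = 7 × 10¹⁰ Pa
Substitute:
  delta = (9434 × 3.978^3) / (48 × (7 × 10¹⁰) × 0.0004272)
  delta = 0.0004137 m
Convert: delta = 0.0004137 m = 0.4137 mm
Final answer: delta = 0.4137 mm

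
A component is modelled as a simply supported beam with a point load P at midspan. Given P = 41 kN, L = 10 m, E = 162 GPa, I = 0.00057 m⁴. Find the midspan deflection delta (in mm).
Model: a simply supported beam with a point load P at midspan, so delta = (P·L^3) / (48·E·I).
Convert to SI units:
  P = 41 kN = 41000 N
  E = 162 GPa = 1.62 × 10¹¹ Pa
Substitute:
  delta = (41000 × 10^3) / (48 × (1.62 × 10¹¹) × 0.00057)
  delta = 0.00925 m
Convert: delta = 0.00925 m = 9.25 mm
Final answer: delta = 9.25 mm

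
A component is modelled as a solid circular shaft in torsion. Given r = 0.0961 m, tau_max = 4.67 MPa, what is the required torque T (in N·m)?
Model: a solid circular shaft in torsion, so tau_max = (2·T) / (π·r^3).
Solve for T: T = (π·tau_max·r^3) / 2.
Convert to SI units:
  tau_max = 4.67 MPa = 4.67 × 10⁶ Pa
Substitute:
  T = (π × (4.67 × 10⁶) × 0.0961^3) / 2
  T = 6510 N·m
Final answer: T = 6510 N·m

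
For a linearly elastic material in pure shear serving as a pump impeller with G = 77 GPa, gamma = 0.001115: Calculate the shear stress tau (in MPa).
Model: a linearly elastic material in pure shear, so tau = G·gamma.
Convert to SI units:
  G = 77 GPa = 7.7 × 10¹⁰ Pa
Substitute:
  tau = (7.7 × 10¹⁰) × 0.001115
  tau = 8.586 × 10⁷ Pa
Convert: tau = 8.586 × 10⁷ Pa = 85.86 MPa
Final answer: tau = 85.86 MPa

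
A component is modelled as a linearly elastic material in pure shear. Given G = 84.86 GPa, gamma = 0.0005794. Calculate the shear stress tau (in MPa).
Model: a linearly elastic material in pure shear, so tau = G·gamma.
Convert to SI units:
  G = 84.86 GPa = 8.486 × 10¹⁰ Pa
Substitute:
  tau = (8.486 × 10¹⁰) × 0.0005794
  tau = 4.917 × 10⁷ Pa
Convert: tau = 4.917 × 10⁷ Pa = 49.17 MPa
Final answer: tau = 49.17 MPa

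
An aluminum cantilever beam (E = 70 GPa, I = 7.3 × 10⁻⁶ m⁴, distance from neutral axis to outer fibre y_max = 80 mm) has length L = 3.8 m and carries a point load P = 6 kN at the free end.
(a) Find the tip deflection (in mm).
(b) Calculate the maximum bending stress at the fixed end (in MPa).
(a) Tip deflection of a cantilever with an end point load: δ = P·L^3 / (3·E·I). Convert P = 6 kN = 6000 N, E = 70 GPa = 7 × 10¹⁰ Pa.
  δ = (6000 × 3.8^3) / (3 × (7 × 10¹⁰) × (7.3 × 10⁻⁶)) = 0.2148 m = 214.8 mm
(b) Maximum bending moment at the fixed end: M = P·L = 6000 × 3.8 = 22800 N·m. Convert y_max = 80 mm = 0.08 m.
  σ = M·y_max / I = (22800 × 0.08) / (7.3 × 10⁻⁶) = 2.499 × 10⁸ Pa = 249.9 MPa
Final answer: (a) δ = 214.8 mm, (b) σ = 249.9 MPa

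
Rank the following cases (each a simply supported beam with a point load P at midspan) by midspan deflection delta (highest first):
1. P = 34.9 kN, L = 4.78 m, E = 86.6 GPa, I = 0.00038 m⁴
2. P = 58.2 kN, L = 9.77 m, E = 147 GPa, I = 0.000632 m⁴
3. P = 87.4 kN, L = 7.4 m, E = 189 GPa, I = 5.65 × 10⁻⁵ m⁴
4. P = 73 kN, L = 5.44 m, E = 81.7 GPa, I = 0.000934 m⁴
Model: a simply supported beam with a point load P at midspan, so delta = (P·L^3) / (48·E·I) (SI units).
  Case 1: delta = (34900 × 4.78^3) / (48 × (8.66 × 10¹⁰) × 0.00038) = 0.002413 m = 2.413 mm
  Case 2: delta = (58200 × 9.77^3) / (48 × (1.47 × 10¹¹) × 0.000632) = 0.01217 m = 12.17 mm
  Case 3: delta = (87400 × 7.4^3) / (48 × (1.89 × 10¹¹) × (5.65 × 10⁻⁵)) = 0.0691 m = 69.1 mm
  Case 4: delta = (73000 × 5.44^3) / (48 × (8.17 × 10¹⁰) × 0.000934) = 0.003209 m = 3.209 mm
Ordering: 69.1 mm (case 3) > 12.17 mm (case 2) > 3.209 mm (case 4) > 2.413 mm (case 1)
Final answer: 3, 2, 4, 1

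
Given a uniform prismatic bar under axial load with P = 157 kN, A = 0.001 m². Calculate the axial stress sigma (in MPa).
Model: a uniform prismatic bar under axial load, so sigma = P / A.
Convert to SI units:
  P = 157 kN = 157000 N
Substitute:
  sigma = 157000 / 0.001
  sigma = 1.57 × 10⁸ Pa
Convert: sigma = 1.57 × 10⁸ Pa = 157 MPa
Final answer: sigma = 157 MPa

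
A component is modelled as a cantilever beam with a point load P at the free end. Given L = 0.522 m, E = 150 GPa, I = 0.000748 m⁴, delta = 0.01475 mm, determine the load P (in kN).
Model: a cantilever beam with a point load P at the free end, so delta = (P·L^3) / (3·E·I).
Solve for P: P = (3·delta·E·I) / L^3.
Convert to SI units:
  E = 150 GPa = 1.5 × 10¹¹ Pa
  delta = 0.01475 mm = 1.475 × 10⁻⁵ m
Substitute:
  P = (3 × (1.475 × 10⁻⁵) × (1.5 × 10¹¹) × 0.000748) / 0.522^3
  P = 34910 N
Convert: P = 34910 N = 34.91 kN
Final answer: P = 34.91 kN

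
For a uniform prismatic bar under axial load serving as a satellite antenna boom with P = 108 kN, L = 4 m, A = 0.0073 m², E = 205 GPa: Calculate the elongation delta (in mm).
Model: a uniform prismatic bar under axial load, so delta = (P·L) / (A·E).
Convert to SI units:
  P = 108 kN = 108000 N
  E = 205 GPa = 2.05 × 10¹¹ Pa
Substitute:
  delta = (108000 × 4) / (0.0073 × (2.05 × 10¹¹))
  delta = 0.0002887 m
Convert: delta = 0.0002887 m = 0.2887 mm
Final answer: delta = 0.2887 mm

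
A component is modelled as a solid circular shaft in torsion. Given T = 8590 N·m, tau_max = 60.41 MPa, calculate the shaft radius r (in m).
Model: a solid circular shaft in torsion, so tau_max = (2·T) / (π·r^3).
Solve for r: r = ((2·T) / (π·tau_max))^(1/3).
Convert to SI units:
  tau_max = 60.41 MPa = 6.041 × 10⁷ Pa
Substitute:
  r = ((2 × 8590) / (π × (6.041 × 10⁷)))^(1/3)
  r = 0.0449 m
Final answer: r = 0.0449 m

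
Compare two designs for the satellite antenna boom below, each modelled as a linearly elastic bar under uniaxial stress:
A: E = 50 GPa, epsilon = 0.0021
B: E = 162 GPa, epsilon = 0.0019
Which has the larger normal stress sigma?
Model: a linearly elastic bar under uniaxial stress, so sigma = E·epsilon (SI units).
  A: sigma = (5 × 10¹⁰) × 0.0021 = 1.05 × 10⁸ Pa = 105 MPa
  B: sigma = (1.62 × 10¹¹) × 0.0019 = 3.078 × 10⁸ Pa = 307.8 MPa
307.8 MPa > 105 MPa, so B is larger.
Final answer: B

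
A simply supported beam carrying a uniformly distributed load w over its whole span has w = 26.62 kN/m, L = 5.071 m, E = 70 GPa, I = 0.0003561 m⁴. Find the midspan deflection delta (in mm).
Model: a simply supported beam carrying a uniformly distributed load w over its whole span, so delta = (5·w·L^4) / (384·E·I).
Convert to SI units:
  w = 26.62 kN/m = 26620 N/m
  E = 70 GPa = 7 × 10¹⁰ Pa
Substitute:
  delta = (5 × 26620 × 5.071^4) / (384 × (7 × 10¹⁰) × 0.0003561)
  delta = 0.009195 m
Convert: delta = 0.009195 m = 9.195 mm
Final answer: delta = 9.195 mm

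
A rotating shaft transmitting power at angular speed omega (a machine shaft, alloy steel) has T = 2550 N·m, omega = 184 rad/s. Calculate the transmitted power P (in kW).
Model: a rotating shaft transmitting power at angular speed omega, so P = T·omega.
Substitute:
  P = 2550 × 184
  P = 469200 W
Convert: P = 469200 W = 469.2 kW
Final answer: P = 469.2 kW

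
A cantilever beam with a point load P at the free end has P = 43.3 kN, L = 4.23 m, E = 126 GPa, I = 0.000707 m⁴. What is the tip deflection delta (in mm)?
Model: a cantilever beam with a point load P at the free end, so delta = (P·L^3) / (3·E·I).
Convert to SI units:
  P = 43.3 kN = 43300 N
  E = 126 GPa = 1.26 × 10¹¹ Pa
Substitute:
  delta = (43300 × 4.23^3) / (3 × (1.26 × 10¹¹) × 0.000707)
  delta = 0.01226 m
Convert: delta = 0.01226 m = 12.26 mm
Final answer: delta = 12.26 mm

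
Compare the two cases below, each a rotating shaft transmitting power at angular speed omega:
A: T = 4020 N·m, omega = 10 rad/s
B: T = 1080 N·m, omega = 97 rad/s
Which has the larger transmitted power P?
Model: a rotating shaft transmitting power at angular speed omega, so P = T·omega (SI units).
  A: P = 4020 × 10 = 40200 W = 40.2 kW
  B: P = 1080 × 97 = 104800 W = 104.8 kW
104.8 kW > 40.2 kW, so B is larger.
Final answer: B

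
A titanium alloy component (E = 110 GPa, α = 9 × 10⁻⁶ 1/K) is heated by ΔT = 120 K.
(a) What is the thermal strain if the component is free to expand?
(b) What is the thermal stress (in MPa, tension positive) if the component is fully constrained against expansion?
(a) Free thermal strain ε_th = α·ΔT = (9 × 10⁻⁶) × 120 = 0.00108
(b) Fully constrained, the expansion is suppressed, so σ = -E·α·ΔT. Convert E = 110 GPa = 1.1 × 10¹¹ Pa.
  σ = -(1.1 × 10¹¹) × (9 × 10⁻⁶) × 120 = -1.188 × 10⁸ Pa = -118.8 MPa (compressive)
Final answer: (a) ε_th = 0.00108, (b) σ = -118.8 MPa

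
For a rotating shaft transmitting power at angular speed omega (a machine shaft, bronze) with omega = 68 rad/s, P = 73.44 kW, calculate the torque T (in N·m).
Model: a rotating shaft transmitting power at angular speed omega, so P = T·omega.
Solve for T: T = P / omega.
Convert to SI units:
  P = 73.44 kW = 73440 W
Substitute:
  T = 73440 / 68
  T = 1080 N·m
Final answer: T = 1080 N·m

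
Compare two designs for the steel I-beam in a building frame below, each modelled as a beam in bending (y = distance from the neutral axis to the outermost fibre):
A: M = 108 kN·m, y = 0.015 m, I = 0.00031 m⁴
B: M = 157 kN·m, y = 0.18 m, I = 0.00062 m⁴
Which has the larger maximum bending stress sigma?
Model: a beam in bending (y = distance from the neutral axis to the outermost fibre), so sigma = (M·y) / I (SI units).
  A: sigma = (108000 × 0.015) / 0.00031 = 5.226 × 10⁶ Pa = 5.226 MPa
  B: sigma = (157000 × 0.18) / 0.00062 = 4.558 × 10⁷ Pa = 45.58 MPa
45.58 MPa > 5.226 MPa, so B is larger.
Final answer: B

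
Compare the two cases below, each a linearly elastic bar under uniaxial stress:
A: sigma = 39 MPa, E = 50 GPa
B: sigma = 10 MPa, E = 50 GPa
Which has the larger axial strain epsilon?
Model: a linearly elastic bar under uniaxial stress, so epsilon = sigma / E (SI units).
  A: epsilon = (3.9 × 10⁷) / (5 × 10¹⁰) = 0.00078
  B: epsilon = (1 × 10⁷) / (5 × 10¹⁰) = 0.0002
0.00078 > 0.0002, so A is larger.
Final answer: A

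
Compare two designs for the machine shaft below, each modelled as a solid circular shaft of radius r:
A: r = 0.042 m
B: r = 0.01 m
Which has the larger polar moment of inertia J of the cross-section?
Model: a solid circular shaft of radius r, so J = (π·r^4) / 2 (SI units).
  A: J = (π × 0.042^4) / 2 = 4.888 × 10⁻⁶ m⁴
  B: J = (π × 0.01^4) / 2 = 1.571 × 10⁻⁸ m⁴
4.888 × 10⁻⁶ m⁴ > 1.571 × 10⁻⁸ m⁴, so A is larger.
Final answer: A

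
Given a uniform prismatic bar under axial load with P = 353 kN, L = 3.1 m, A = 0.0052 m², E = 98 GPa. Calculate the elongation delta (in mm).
Model: a uniform prismatic bar under axial load, so delta = (P·L) / (A·E).
Convert to SI units:
  P = 353 kN = 353000 N
  E = 98 GPa = 9.8 × 10¹⁰ Pa
Substitute:
  delta = (353000 × 3.1) / (0.0052 × (9.8 × 10¹⁰))
  delta = 0.002147 m
Convert: delta = 0.002147 m = 2.147 mm
Final answer: delta = 2.147 mm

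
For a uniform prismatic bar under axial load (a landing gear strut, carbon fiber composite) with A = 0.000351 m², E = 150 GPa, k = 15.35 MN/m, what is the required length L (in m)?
Model: a uniform prismatic bar under axial load, so k = (A·E) / L.
Solve for L: L = (A·E) / k.
Convert to SI units:
  E = 150 GPa = 1.5 × 10¹¹ Pa
  k = 15.35 MN/m = 1.535 × 10⁷ N/m
Substitute:
  L = (0.000351 × (1.5 × 10¹¹)) / (1.535 × 10⁷)
  L = 3.43 m
Final answer: L = 3.43 m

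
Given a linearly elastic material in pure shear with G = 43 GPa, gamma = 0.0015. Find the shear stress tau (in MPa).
Model: a linearly elastic material in pure shear, so tau = G·gamma.
Convert to SI units:
  G = 43 GPa = 4.3 × 10¹⁰ Pa
Substitute:
  tau = (4.3 × 10¹⁰) × 0.0015
  tau = 6.45 × 10⁷ Pa
Convert: tau = 6.45 × 10⁷ Pa = 64.5 MPa
Final answer: tau = 64.5 MPa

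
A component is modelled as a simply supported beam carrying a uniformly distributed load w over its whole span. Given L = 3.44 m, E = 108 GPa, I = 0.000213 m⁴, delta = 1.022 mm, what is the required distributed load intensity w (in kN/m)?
Model: a simply supported beam carrying a uniformly distributed load w over its whole span, so delta = (5·w·L^4) / (384·E·I).
Solve for w: w = (384·delta·E·I) / (5·L^4).
Convert to SI units:
  E = 108 GPa = 1.08 × 10¹¹ Pa
  delta = 1.022 mm = 0.001022 m
Substitute:
  w = (384 × 0.001022 × (1.08 × 10¹¹) × 0.000213) / (5 × 3.44^4)
  w = 12890 N/m
Convert: w = 12890 N/m = 12.89 kN/m
Final answer: w = 12.89 kN/m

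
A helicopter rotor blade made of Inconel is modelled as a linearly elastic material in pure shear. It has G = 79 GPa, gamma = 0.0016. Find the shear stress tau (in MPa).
Model: a linearly elastic material in pure shear, so tau = G·gamma.
Convert to SI units:
  G = 79 GPa = 7.9 × 10¹⁰ Pa
Substitute:
  tau = (7.9 × 10¹⁰) × 0.0016
  tau = 1.264 × 10⁸ Pa
Convert: tau = 1.264 × 10⁸ Pa = 126.4 MPa
Final answer: tau = 126.4 MPa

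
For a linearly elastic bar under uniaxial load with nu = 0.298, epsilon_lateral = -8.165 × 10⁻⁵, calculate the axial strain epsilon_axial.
Model: a linearly elastic bar under uniaxial load, so epsilon_lateral = -nu·epsilon_axial.
Solve for epsilon_axial: epsilon_axial = -epsilon_lateral / nu.
Substitute:
  epsilon_axial = -(-8.165 × 10⁻⁵) / 0.298
  epsilon_axial = 0.000274
Final answer: epsilon_axial = 0.000274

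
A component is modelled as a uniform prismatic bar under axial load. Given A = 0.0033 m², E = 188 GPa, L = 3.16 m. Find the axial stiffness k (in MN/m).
Model: a uniform prismatic bar under axial load, so k = (A·E) / L.
Convert to SI units:
  E = 188 GPa = 1.88 × 10¹¹ Pa
Substitute:
  k = (0.0033 × (1.88 × 10¹¹)) / 3.16
  k = 1.963 × 10⁸ N/m
Convert: k = 1.963 × 10⁸ N/m = 196.3 MN/m
Final answer: k = 196.3 MN/m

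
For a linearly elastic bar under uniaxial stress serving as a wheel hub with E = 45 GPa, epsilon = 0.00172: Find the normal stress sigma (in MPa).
Model: a linearly elastic bar under uniaxial stress, so sigma = E·epsilon.
Convert to SI units:
  E = 45 GPa = 4.5 × 10¹⁰ Pa
Substitute:
  sigma = (4.5 × 10¹⁰) × 0.00172
  sigma = 7.74 × 10⁷ Pa
Convert: sigma = 7.74 × 10⁷ Pa = 77.4 MPa
Final answer: sigma = 77.4 MPa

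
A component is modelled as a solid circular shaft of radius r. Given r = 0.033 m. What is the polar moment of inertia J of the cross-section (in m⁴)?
Model: a solid circular shaft of radius r, so J = (π·r^4) / 2.
Substitute:
  J = (π × 0.033^4) / 2
  J = 1.863 × 10⁻⁶ m⁴
Final answer: J = 1.863 × 10⁻⁶ m⁴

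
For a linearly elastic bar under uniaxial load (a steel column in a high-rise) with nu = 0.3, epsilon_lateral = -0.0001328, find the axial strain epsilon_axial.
Model: a linearly elastic bar under uniaxial load, so epsilon_lateral = -nu·epsilon_axial.
Solve for epsilon_axial: epsilon_axial = -epsilon_lateral / nu.
Substitute:
  epsilon_axial = -(-0.0001328) / 0.3
  epsilon_axial = 0.0004427
Final answer: epsilon_axial = 0.0004427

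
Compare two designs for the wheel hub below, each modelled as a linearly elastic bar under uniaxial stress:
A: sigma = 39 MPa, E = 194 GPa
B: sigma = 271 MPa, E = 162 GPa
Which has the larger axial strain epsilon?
Model: a linearly elastic bar under uniaxial stress, so epsilon = sigma / E (SI units).
  A: epsilon = (3.9 × 10⁷) / (1.94 × 10¹¹) = 0.000201
  B: epsilon = (2.71 × 10⁸) / (1.62 × 10¹¹) = 0.001673
0.001673 > 0.000201, so B is larger.
Final answer: B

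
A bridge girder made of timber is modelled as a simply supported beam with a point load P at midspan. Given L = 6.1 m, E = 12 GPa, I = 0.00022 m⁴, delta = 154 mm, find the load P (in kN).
Model: a simply supported beam with a point load P at midspan, so delta = (P·L^3) / (48·E·I).
Solve for P: P = (48·delta·E·I) / L^3.
Convert to SI units:
  E = 12 GPa = 1.2 × 10¹⁰ Pa
  delta = 154 mm = 0.154 m
Substitute:
  P = (48 × 0.154 × (1.2 × 10¹⁰) × 0.00022) / 6.1^3
  P = 85980 N
Convert: P = 85980 N = 85.98 kN
Final answer: P = 85.98 kN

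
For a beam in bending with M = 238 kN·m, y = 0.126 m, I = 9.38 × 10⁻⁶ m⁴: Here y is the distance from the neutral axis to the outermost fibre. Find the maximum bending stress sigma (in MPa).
Model: a beam in bending, so sigma = (M·y) / I.
Convert to SI units:
  M = 238 kN·m = 238000 N·m
Substitute:
  sigma = (238000 × 0.126) / (9.38 × 10⁻⁶)
  sigma = 3.197 × 10⁹ Pa
Convert: sigma = 3.197 × 10⁹ Pa = 3197 MPa
Final answer: sigma = 3197 MPa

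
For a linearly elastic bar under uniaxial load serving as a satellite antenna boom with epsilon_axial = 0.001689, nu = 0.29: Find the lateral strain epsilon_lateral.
Model: a linearly elastic bar under uniaxial load, so epsilon_lateral = -nu·epsilon_axial.
Substitute:
  epsilon_lateral = -(0.29 × 0.001689)
  epsilon_lateral = -0.0004898
Final answer: epsilon_lateral = -0.0004898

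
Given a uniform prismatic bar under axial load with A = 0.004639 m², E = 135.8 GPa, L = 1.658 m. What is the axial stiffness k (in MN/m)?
Model: a uniform prismatic bar under axial load, so k = (A·E) / L.
Convert to SI units:
  E = 135.8 GPa = 1.358 × 10¹¹ Pa
Substitute:
  k = (0.004639 × (1.358 × 10¹¹)) / 1.658
  k = 3.8 × 10⁸ N/m
Convert: k = 3.8 × 10⁸ N/m = 380 MN/m
Final answer: k = 380 MN/m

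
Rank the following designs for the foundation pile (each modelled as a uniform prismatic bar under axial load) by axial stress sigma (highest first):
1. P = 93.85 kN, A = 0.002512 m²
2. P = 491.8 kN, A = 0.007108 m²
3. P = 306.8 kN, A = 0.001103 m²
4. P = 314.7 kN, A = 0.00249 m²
Model: a uniform prismatic bar under axial load, so sigma = P / A (SI units).
  Case 1: sigma = 93850 / 0.002512 = 3.736 × 10⁷ Pa = 37.36 MPa
  Case 2: sigma = 491800 / 0.007108 = 6.919 × 10⁷ Pa = 69.19 MPa
  Case 3: sigma = 306800 / 0.001103 = 2.782 × 10⁸ Pa = 278.2 MPa
  Case 4: sigma = 314700 / 0.00249 = 1.264 × 10⁸ Pa = 126.4 MPa
Ordering: 278.2 MPa (case 3) > 126.4 MPa (case 4) > 69.19 MPa (case 2) > 37.36 MPa (case 1)
Final answer: 3, 4, 2, 1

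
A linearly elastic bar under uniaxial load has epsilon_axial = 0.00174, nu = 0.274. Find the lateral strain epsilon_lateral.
Model: a linearly elastic bar under uniaxial load, so epsilon_lateral = -nu·epsilon_axial.
Substitute:
  epsilon_lateral = -(0.274 × 0.00174)
  epsilon_lateral = -0.0004768
Final answer: epsilon_lateral = -0.0004768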